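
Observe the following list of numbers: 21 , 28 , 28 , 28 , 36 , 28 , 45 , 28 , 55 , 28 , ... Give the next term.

66

Odd-indexed and even-indexed terms follow separate rules.
Subsequence A is 21, 28, 36, 45, 55, which is triangular numbers n(n+1)/2 for n = 6, 7, ….
Subsequence B is 28, 28, 28, 28, 28, which is always 28.
Position 11 falls in subsequence A as its term 6, giving 66.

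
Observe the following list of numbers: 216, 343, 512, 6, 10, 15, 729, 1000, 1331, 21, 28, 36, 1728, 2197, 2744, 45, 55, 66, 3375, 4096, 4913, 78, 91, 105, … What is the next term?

Positions follow the repeating pattern AAABBB; grouping by letter gives 2 tracks.
Subsequence A: 216, 343, 512, 729, 1000, 1331, 1728, 2197, 2744, 3375, 4096, 4913. The cubes 6³, 7³, 8³, ….
Subsequence B: 6, 10, 15, 21, 28, 36, 45, 55, 66, 78, 91, 105. The triangular numbers T_3, T_4, ….
The 25th slot belongs to subsequence A; its 13th term is 5832.

5832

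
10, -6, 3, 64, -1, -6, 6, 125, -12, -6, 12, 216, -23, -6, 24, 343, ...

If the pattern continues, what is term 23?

Split by position mod 4: positions 1, 5, 9, … form one track, and each other residue class forms its own.
Subsequence A: 10, -1, -12, -23 — subtracting 11 each time.
Subsequence B: -6, -6, -6, -6 — always -6.
Subsequence C: 3, 6, 12, 24 — multiplying by 2 each time.
Subsequence D: 64, 125, 216, 343 — consecutive cubes n³ from n = 4.
The 23rd slot belongs to subsequence C; its 6th term is 96.

96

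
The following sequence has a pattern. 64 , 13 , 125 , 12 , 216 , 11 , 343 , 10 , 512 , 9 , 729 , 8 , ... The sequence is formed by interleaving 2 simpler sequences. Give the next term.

1000

The terms cycle through 2 interleaved subsequences.
Subsequence A: 64, 125, 216, 343, 512, 729. The cubes 4³, 5³, 6³, ….
Subsequence B: 13, 12, 11, 10, 9, 8. Arithmetic, step −1.
Term 13 comes from subsequence A (its 7th entry): 1000.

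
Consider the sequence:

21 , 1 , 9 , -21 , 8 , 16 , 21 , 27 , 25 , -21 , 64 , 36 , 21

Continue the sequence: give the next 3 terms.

Split by position mod 3 into 3 tracks.
Stream A: 21, -21, 21, -21, 21 (alternating ±21).
Stream B: 1, 8, 27, 64 (the cubes 1³, 2³, 3³, …).
Stream C: 9, 16, 25, 36 (perfect squares starting at 3²).
Position 14 → stream B, term 5 = 125.
Position 15 → stream C, term 5 = 49.
Term 16 comes from stream A (its 6th entry): -21.

125, 49, -21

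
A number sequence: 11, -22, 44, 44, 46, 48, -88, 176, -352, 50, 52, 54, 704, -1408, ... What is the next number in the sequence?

The slot pattern repeats as AAABBB (period 6), so there are 2 interleaved tracks.
Subsequence A: 11, -22, 44, -88, 176, -352, 704, -1408. Multiplying by -2 each time.
Subsequence B: 44, 46, 48, 50, 52, 54. Arithmetic, step +2.
The 15th slot belongs to subsequence A; its 9th term is 2816.

2816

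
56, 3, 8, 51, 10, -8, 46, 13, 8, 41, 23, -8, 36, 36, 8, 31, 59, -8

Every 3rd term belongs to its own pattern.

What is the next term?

The terms cycle through 3 interleaved subsequences.
Stream A: 56, 51, 46, 41, 36, 31. Subtracting 5 each time.
Stream B: 3, 10, 13, 23, 36, 59. Fibonacci-style (each term is the sum of the two before it).
Stream C: 8, -8, 8, -8, 8, -8. Alternating ±8.
The 19th slot belongs to stream A; its 7th term is 26.

26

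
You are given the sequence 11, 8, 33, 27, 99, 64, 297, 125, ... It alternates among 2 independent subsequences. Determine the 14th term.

512

Positions 1, 3, 5, … form one subsequence and positions 2, 4, 6, … form another.
Stream A = 11, 33, 99, 297: multiplying by 3 each time.
Stream B = 8, 27, 64, 125: the cubes 2³, 3³, 4³, ….
Term 14 comes from stream B (its 7th entry): 512.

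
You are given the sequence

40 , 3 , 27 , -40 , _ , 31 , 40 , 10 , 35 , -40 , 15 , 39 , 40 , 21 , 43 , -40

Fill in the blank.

Split by position mod 3: positions 1, 4, 7, … form one track, and each other residue class forms its own.
Stream A = 40, -40, 40, -40, 40, -40: alternating ±40.
Stream B = 3, ?, 10, 15, 21: the triangular numbers T_2, T_3, ….
Stream C = 27, 31, 35, 39, 43: arithmetic with common difference +4.
The gap is stream B's term 2; the rule gives 6.

6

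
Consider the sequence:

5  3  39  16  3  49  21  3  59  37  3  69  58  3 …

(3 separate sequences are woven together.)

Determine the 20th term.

3

Taking every 3rd term gives 3 separate tracks.
Track A: 5, 16, 21, 37, 58. A Fibonacci-like recurrence a_n = a_{n-1} + a_{n-2}.
Track B: 3, 3, 3, 3, 3. Constant 3.
Track C: 39, 49, 59, 69. Adding 10 each time.
Position 20 falls in track B as its term 7, giving 3.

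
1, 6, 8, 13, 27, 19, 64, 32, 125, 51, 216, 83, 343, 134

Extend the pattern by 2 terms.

512, 217

Split by position mod 2 into 2 tracks.
Track A: 1, 8, 27, 64, 125, 216, 343. Consecutive cubes n³ from n = 1.
Track B: 6, 13, 19, 32, 51, 83, 134. A Fibonacci-like recurrence a_n = a_{n-1} + a_{n-2}.
Position 15 falls in track A as its term 8, giving 512.
Position 16 falls in track B as its term 8, giving 217.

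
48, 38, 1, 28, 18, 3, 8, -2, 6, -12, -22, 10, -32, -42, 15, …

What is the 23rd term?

The slot pattern repeats as AAB (period 3), so there are 2 interleaved tracks.
Track A: 48, 38, 28, 18, 8, -2, -12, -22, -32, -42 — arithmetic with common difference −10.
Track B: 1, 3, 6, 10, 15 — triangular numbers starting at T_1.
Position 23 → track A, term 16 = -102.

-102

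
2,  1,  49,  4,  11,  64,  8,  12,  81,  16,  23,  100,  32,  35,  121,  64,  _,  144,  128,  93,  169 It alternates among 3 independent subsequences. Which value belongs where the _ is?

Taking every 3rd term gives 3 separate tracks.
Track A: 2, 4, 8, 16, 32, 64, 128 (geometric with ratio 2).
Track B: 1, 11, 12, 23, 35, ?, 93 (Fibonacci-style (each term is the sum of the two before it)).
Track C: 49, 64, 81, 100, 121, 144, 169 (the squares 7², 8², 9², …).
The gap is track B's term 6; the rule gives 58.

58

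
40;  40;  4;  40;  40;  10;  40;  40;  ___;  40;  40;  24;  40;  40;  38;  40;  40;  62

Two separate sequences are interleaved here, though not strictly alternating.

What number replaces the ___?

14

Reading positions in blocks of 3 reveals the pattern AAB — 2 tracks woven together.
Subsequence A = 40, 40, 40, 40, 40, 40, 40, 40, 40, 40, 40, 40: always 40.
Subsequence B = 4, 10, ?, 24, 38, 62: each term equals the sum of the previous two.
Subsequence B's pattern makes the blank 14.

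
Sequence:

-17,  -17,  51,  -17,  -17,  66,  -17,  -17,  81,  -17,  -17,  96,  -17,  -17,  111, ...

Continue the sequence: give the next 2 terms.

-17, -17

Reading positions in blocks of 3 reveals the pattern AAB — 2 tracks woven together.
Track A: -17, -17, -17, -17, -17, -17, -17, -17, -17, -17 (always -17).
Track B: 51, 66, 81, 96, 111 (adding 15 each time).
Term 16 comes from track A (its 11th entry): -17.
Term 17 comes from track A (its 12th entry): -17.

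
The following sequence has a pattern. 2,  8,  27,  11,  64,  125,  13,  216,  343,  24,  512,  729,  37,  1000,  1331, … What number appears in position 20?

Positions follow the repeating pattern ABB; grouping by letter gives 2 tracks.
Subsequence A: 2, 11, 13, 24, 37. A Fibonacci-like recurrence a_n = a_{n-1} + a_{n-2}.
Subsequence B: 8, 27, 64, 125, 216, 343, 512, 729, 1000, 1331. Consecutive cubes n³ from n = 2.
Position 20 → subsequence B, term 13 = 2744.

2744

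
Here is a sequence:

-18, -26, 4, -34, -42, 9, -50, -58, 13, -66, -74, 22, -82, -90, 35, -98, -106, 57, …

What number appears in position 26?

Reading positions in blocks of 3 reveals the pattern AAB — 2 tracks woven together.
Subsequence A: -18, -26, -34, -42, -50, -58, -66, -74, -82, -90, -98, -106 (linear: a_n = -10 − 8·n).
Subsequence B: 4, 9, 13, 22, 35, 57 (each term equals the sum of the previous two).
Term 26 comes from subsequence A (its 18th entry): -154.

-154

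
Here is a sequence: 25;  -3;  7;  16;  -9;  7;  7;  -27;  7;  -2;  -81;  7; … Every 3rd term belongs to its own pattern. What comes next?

Split by position mod 3 into 3 tracks.
Stream A is 25, 16, 7, -2, which is arithmetic, step −9.
Stream B is -3, -9, -27, -81, which is multiplying by 3 each time.
Stream C is 7, 7, 7, 7, which is always 7.
The 13th slot belongs to stream A; its 5th term is -11.

-11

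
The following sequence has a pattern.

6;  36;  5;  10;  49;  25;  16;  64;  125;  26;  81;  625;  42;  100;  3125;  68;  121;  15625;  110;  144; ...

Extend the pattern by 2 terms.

78125, 178

The terms cycle through 3 interleaved subsequences.
Track A is 6, 10, 16, 26, 42, 68, 110, which is Fibonacci-style (each term is the sum of the two before it).
Track B is 36, 49, 64, 81, 100, 121, 144, which is the squares 6², 7², 8², ….
Track C is 5, 25, 125, 625, 3125, 15625, which is powers of 5.
Position 21 falls in track C as its term 7, giving 78125.
The 22nd slot belongs to track A; its 8th term is 178.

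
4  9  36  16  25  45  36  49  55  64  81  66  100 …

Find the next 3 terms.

Reading positions in blocks of 3 reveals the pattern AAB — 2 tracks woven together.
Stream A is 4, 9, 16, 25, 36, 49, 64, 81, 100, which is perfect squares starting at 2².
Stream B is 36, 45, 55, 66, which is triangular numbers n(n+1)/2 for n = 8, 9, ….
Position 14 falls in stream A as its term 10, giving 121.
Term 15 comes from stream B (its 5th entry): 78.
The 16th slot belongs to stream A; its 11th term is 144.

121, 78, 144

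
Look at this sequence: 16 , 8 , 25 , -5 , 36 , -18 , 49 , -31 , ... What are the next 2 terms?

Odd-indexed and even-indexed terms follow separate rules.
Subsequence A = 16, 25, 36, 49: the squares 4², 5², 6², ….
Subsequence B = 8, -5, -18, -31: arithmetic, step −13.
The 9th slot belongs to subsequence A; its 5th term is 64.
The 10th slot belongs to subsequence B; its 5th term is -44.

64, -44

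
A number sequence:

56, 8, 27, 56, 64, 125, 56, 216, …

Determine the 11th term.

512

Positions follow the repeating pattern ABB; grouping by letter gives 2 tracks.
Subsequence A: 56, 56, 56 — constant 56.
Subsequence B: 8, 27, 64, 125, 216 — perfect cubes starting at 2³.
The 11th slot belongs to subsequence B; its 7th term is 512.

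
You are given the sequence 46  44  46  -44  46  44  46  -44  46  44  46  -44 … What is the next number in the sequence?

Positions 1, 3, 5, … form one subsequence and positions 2, 4, 6, … form another.
Track A = 46, 46, 46, 46, 46, 46: always 46.
Track B = 44, -44, 44, -44, 44, -44: oscillating between 44 and -44.
The 13th slot belongs to track A; its 7th term is 46.

46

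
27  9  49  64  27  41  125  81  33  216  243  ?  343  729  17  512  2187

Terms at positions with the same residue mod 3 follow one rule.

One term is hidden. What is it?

Taking every 3rd term gives 3 separate tracks.
Stream A: 27, 64, 125, 216, 343, 512. Perfect cubes starting at 3³.
Stream B: 9, 27, 81, 243, 729, 2187. Successive powers of 3.
Stream C: 49, 41, 33, ?, 17. Linear: a_n = 57 − 8·n.
The gap is stream C's term 4; the rule gives 25.

25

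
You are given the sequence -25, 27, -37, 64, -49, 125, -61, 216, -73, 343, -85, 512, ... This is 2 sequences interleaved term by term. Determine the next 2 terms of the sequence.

Split by position mod 2 into 2 tracks.
Subsequence A is -25, -37, -49, -61, -73, -85, which is linear: a_n = -13 − 12·n.
Subsequence B is 27, 64, 125, 216, 343, 512, which is perfect cubes starting at 3³.
Position 13 → subsequence A, term 7 = -97.
Position 14 falls in subsequence B as its term 7, giving 729.

-97, 729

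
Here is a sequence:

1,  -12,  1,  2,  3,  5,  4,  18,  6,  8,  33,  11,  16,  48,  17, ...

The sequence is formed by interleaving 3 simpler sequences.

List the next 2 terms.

The terms cycle through 3 interleaved subsequences.
Stream A is 1, 2, 4, 8, 16, which is powers of 2.
Stream B is -12, 3, 18, 33, 48, which is arithmetic with common difference +15.
Stream C is 1, 5, 6, 11, 17, which is each term equals the sum of the previous two.
Position 16 → stream A, term 6 = 32.
The 17th slot belongs to stream B; its 6th term is 63.

32, 63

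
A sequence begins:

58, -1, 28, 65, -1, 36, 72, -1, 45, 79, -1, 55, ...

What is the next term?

86

Split by position mod 3 into 3 tracks.
Stream A: 58, 65, 72, 79 — arithmetic with common difference +7.
Stream B: -1, -1, -1, -1 — always -1.
Stream C: 28, 36, 45, 55 — the triangular numbers T_7, T_8, ….
Position 13 falls in stream A as its term 5, giving 86.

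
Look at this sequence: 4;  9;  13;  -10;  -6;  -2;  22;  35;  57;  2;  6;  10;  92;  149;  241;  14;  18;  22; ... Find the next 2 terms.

390, 631

Positions follow the repeating pattern AAABBB; grouping by letter gives 2 tracks.
Subsequence A = 4, 9, 13, 22, 35, 57, 92, 149, 241: a Fibonacci-like recurrence a_n = a_{n-1} + a_{n-2}.
Subsequence B = -10, -6, -2, 2, 6, 10, 14, 18, 22: arithmetic with common difference +4.
Position 19 → subsequence A, term 10 = 390.
Position 20 → subsequence A, term 11 = 631.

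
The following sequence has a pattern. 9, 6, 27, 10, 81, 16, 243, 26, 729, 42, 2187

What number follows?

Odd-indexed and even-indexed terms follow separate rules.
Subsequence A is 9, 27, 81, 243, 729, 2187, which is powers 3^2, 3^3, 3^4, ….
Subsequence B is 6, 10, 16, 26, 42, which is each term equals the sum of the previous two.
Position 12 → subsequence B, term 6 = 68.

68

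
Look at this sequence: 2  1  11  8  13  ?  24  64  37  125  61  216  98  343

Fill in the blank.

The terms cycle through 2 interleaved subsequences.
Track A = 2, 11, 13, 24, 37, 61, 98: each term equals the sum of the previous two.
Track B = 1, 8, ?, 64, 125, 216, 343: consecutive cubes n³ from n = 1.
Filling track B at index 3 by its rule yields 27.

27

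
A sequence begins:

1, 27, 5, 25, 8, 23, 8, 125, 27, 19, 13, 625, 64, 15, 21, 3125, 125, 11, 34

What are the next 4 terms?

15625, 216, 7, 55

Read the sequence 4 terms at a time; column i is its own pattern.
Stream A: 1, 8, 27, 64, 125 — perfect cubes starting at 1³.
Stream B: 27, 23, 19, 15, 11 — arithmetic, step −4.
Stream C: 5, 8, 13, 21, 34 — Fibonacci-style (each term is the sum of the two before it).
Stream D: 25, 125, 625, 3125 — powers of 5.
Term 20 comes from stream D (its 5th entry): 15625.
Position 21 falls in stream A as its term 6, giving 216.
The 22nd slot belongs to stream B; its 6th term is 7.
Position 23 falls in stream C as its term 6, giving 55.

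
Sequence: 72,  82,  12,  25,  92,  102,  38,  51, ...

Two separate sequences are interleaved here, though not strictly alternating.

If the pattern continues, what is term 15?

The slot pattern repeats as AABB (period 4), so there are 2 interleaved tracks.
Track A: 72, 82, 92, 102. Arithmetic, step +10.
Track B: 12, 25, 38, 51. Linear: a_n = -1 + 13·n.
Term 15 comes from track B (its 7th entry): 90.

90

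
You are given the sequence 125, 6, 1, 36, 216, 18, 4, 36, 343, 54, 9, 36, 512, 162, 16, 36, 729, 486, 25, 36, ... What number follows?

1000

Split by position mod 4 into 4 tracks.
Track A is 125, 216, 343, 512, 729, which is perfect cubes starting at 5³.
Track B is 6, 18, 54, 162, 486, which is geometric with ratio 3.
Track C is 1, 4, 9, 16, 25, which is the squares 1², 2², 3², ….
Track D is 36, 36, 36, 36, 36, which is the constant sequence 36.
Position 21 → track A, term 6 = 1000.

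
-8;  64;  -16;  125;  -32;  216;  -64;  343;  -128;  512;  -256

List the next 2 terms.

729, -512

Odd-indexed and even-indexed terms follow separate rules.
Track A: -8, -16, -32, -64, -128, -256 — multiplying by 2 each time.
Track B: 64, 125, 216, 343, 512 — perfect cubes starting at 4³.
Term 12 comes from track B (its 6th entry): 729.
Position 13 → track A, term 7 = -512.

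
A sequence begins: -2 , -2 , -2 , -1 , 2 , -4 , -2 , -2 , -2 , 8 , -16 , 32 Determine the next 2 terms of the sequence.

Positions follow the repeating pattern AAABBB; grouping by letter gives 2 tracks.
Stream A = -2, -2, -2, -2, -2, -2: constant -2.
Stream B = -1, 2, -4, 8, -16, 32: multiplying by -2 each time.
Term 13 comes from stream A (its 7th entry): -2.
Position 14 → stream A, term 8 = -2.

-2, -2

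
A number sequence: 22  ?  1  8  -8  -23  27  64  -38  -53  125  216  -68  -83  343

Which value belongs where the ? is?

7

Reading positions in blocks of 4 reveals the pattern AABB — 2 tracks woven together.
Track A: 22, ?, -8, -23, -38, -53, -68, -83 (linear: a_n = 37 − 15·n).
Track B: 1, 8, 27, 64, 125, 216, 343 (perfect cubes starting at 1³).
Track A's pattern makes the blank 7.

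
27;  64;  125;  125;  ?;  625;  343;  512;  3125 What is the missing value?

216

Positions follow the repeating pattern AAB; grouping by letter gives 2 tracks.
Track A: 27, 64, 125, ?, 343, 512 — consecutive cubes n³ from n = 3.
Track B: 125, 625, 3125 — powers of 5.
Track A's pattern makes the blank 216.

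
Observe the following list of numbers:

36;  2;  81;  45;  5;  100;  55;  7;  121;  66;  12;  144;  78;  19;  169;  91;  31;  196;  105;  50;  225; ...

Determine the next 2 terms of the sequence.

Split by position mod 3 into 3 tracks.
Stream A: 36, 45, 55, 66, 78, 91, 105 (triangular numbers starting at T_8).
Stream B: 2, 5, 7, 12, 19, 31, 50 (each term equals the sum of the previous two).
Stream C: 81, 100, 121, 144, 169, 196, 225 (the squares 9², 10², 11², …).
Term 22 comes from stream A (its 8th entry): 120.
The 23rd slot belongs to stream B; its 8th term is 81.

120, 81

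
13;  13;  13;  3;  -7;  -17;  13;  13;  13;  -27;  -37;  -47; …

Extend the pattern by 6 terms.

13, 13, 13, -57, -67, -77

The slot pattern repeats as AAABBB (period 6), so there are 2 interleaved tracks.
Stream A = 13, 13, 13, 13, 13, 13: always 13.
Stream B = 3, -7, -17, -27, -37, -47: arithmetic, step −10.
Term 13 comes from stream A (its 7th entry): 13.
Position 14 falls in stream A as its term 8, giving 13.
Term 15 comes from stream A (its 9th entry): 13.
Term 16 comes from stream B (its 7th entry): -57.
Position 17 → stream B, term 8 = -67.
Term 18 comes from stream B (its 9th entry): -77.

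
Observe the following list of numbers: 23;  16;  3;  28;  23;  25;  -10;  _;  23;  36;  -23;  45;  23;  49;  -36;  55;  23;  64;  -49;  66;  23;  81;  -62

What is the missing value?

36

The terms cycle through 4 interleaved subsequences.
Subsequence A = 23, 23, 23, 23, 23, 23: the constant sequence 23.
Subsequence B = 16, 25, 36, 49, 64, 81: the squares 4², 5², 6², ….
Subsequence C = 3, -10, -23, -36, -49, -62: linear: a_n = 16 − 13·n.
Subsequence D = 28, ?, 45, 55, 66: the triangular numbers T_7, T_8, ….
The gap is subsequence D's term 2; the rule gives 36.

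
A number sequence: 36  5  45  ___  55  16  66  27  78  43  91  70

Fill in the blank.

11

The terms cycle through 2 interleaved subsequences.
Track A: 36, 45, 55, 66, 78, 91. Triangular numbers n(n+1)/2 for n = 8, 9, ….
Track B: 5, ?, 16, 27, 43, 70. Fibonacci-style (each term is the sum of the two before it).
Track B's pattern makes the blank 11.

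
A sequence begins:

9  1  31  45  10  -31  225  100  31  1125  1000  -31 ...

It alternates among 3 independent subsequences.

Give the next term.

5625

Split by position mod 3 into 3 tracks.
Track A = 9, 45, 225, 1125: geometric, ×5 each step.
Track B = 1, 10, 100, 1000: powers 10^0, 10^1, 10^2, ….
Track C = 31, -31, 31, -31: oscillating between 31 and -31.
Position 13 → track A, term 5 = 5625.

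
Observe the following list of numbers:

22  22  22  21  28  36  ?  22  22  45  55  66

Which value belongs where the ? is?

22

Positions follow the repeating pattern AAABBB; grouping by letter gives 2 tracks.
Stream A is 22, 22, 22, ?, 22, 22, which is constant 22.
Stream B is 21, 28, 36, 45, 55, 66, which is triangular numbers starting at T_6.
Stream A's pattern makes the blank 22.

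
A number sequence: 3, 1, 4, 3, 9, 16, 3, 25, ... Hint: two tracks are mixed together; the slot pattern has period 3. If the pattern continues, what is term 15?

100

Positions follow the repeating pattern ABB; grouping by letter gives 2 tracks.
Track A = 3, 3, 3: constant 3.
Track B = 1, 4, 9, 16, 25: consecutive squares n² from n = 1.
Position 15 falls in track B as its term 10, giving 100.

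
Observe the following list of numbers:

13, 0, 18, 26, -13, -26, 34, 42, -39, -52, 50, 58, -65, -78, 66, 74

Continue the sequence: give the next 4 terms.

Positions follow the repeating pattern AABB; grouping by letter gives 2 tracks.
Track A: 13, 0, -13, -26, -39, -52, -65, -78 — arithmetic with common difference −13.
Track B: 18, 26, 34, 42, 50, 58, 66, 74 — linear: a_n = 10 + 8·n.
Position 17 → track A, term 9 = -91.
Position 18 falls in track A as its term 10, giving -104.
Position 19 → track B, term 9 = 82.
Term 20 comes from track B (its 10th entry): 90.

-91, -104, 82, 90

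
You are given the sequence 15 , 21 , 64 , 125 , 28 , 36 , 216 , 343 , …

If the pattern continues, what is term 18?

Reading positions in blocks of 4 reveals the pattern AABB — 2 tracks woven together.
Track A: 15, 21, 28, 36 (triangular numbers starting at T_5).
Track B: 64, 125, 216, 343 (perfect cubes starting at 4³).
Position 18 → track A, term 10 = 105.

105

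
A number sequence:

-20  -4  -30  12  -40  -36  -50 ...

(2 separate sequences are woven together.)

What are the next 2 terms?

Split by position mod 2 into 2 tracks.
Track A is -20, -30, -40, -50, which is arithmetic, step −10.
Track B is -4, 12, -36, which is multiplying by -3 each time.
The 8th slot belongs to track B; its 4th term is 108.
The 9th slot belongs to track A; its 5th term is -60.

108, -60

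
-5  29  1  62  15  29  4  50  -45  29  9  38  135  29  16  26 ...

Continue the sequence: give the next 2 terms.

-405, 29

The terms cycle through 4 interleaved subsequences.
Track A: -5, 15, -45, 135 (a geometric progression (common ratio -3)).
Track B: 29, 29, 29, 29 (always 29).
Track C: 1, 4, 9, 16 (perfect squares starting at 1²).
Track D: 62, 50, 38, 26 (arithmetic, step −12).
Position 17 → track A, term 5 = -405.
Position 18 falls in track B as its term 5, giving 29.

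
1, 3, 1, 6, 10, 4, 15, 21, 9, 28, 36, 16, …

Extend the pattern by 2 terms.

45, 55

Positions follow the repeating pattern AAB; grouping by letter gives 2 tracks.
Track A = 1, 3, 6, 10, 15, 21, 28, 36: triangular numbers starting at T_1.
Track B = 1, 4, 9, 16: the squares 1², 2², 3², ….
Position 13 falls in track A as its term 9, giving 45.
Position 14 → track A, term 10 = 55.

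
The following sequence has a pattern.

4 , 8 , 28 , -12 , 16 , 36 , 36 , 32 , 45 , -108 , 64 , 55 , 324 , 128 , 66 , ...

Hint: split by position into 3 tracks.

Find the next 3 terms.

Taking every 3rd term gives 3 separate tracks.
Track A = 4, -12, 36, -108, 324: multiplying by -3 each time.
Track B = 8, 16, 32, 64, 128: powers 2^3, 2^4, 2^5, ….
Track C = 28, 36, 45, 55, 66: triangular numbers starting at T_7.
Position 16 falls in track A as its term 6, giving -972.
Position 17 falls in track B as its term 6, giving 256.
Position 18 → track C, term 6 = 78.

-972, 256, 78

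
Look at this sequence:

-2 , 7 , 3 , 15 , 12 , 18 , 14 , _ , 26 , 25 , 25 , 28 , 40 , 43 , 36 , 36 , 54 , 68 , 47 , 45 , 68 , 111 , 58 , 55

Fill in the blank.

21

Read the sequence 4 terms at a time; column i is its own pattern.
Stream A: -2, 12, 26, 40, 54, 68 (arithmetic with common difference +14).
Stream B: 7, 18, 25, 43, 68, 111 (a Fibonacci-like recurrence a_n = a_{n-1} + a_{n-2}).
Stream C: 3, 14, 25, 36, 47, 58 (arithmetic, step +11).
Stream D: 15, ?, 28, 36, 45, 55 (triangular numbers starting at T_5).
Filling stream D at index 2 by its rule yields 21.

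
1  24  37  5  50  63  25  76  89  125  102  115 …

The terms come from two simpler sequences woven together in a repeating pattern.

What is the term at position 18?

167

The slot pattern repeats as ABB (period 3), so there are 2 interleaved tracks.
Stream A is 1, 5, 25, 125, which is powers of 5.
Stream B is 24, 37, 50, 63, 76, 89, 102, 115, which is adding 13 each time.
The 18th slot belongs to stream B; its 12th term is 167.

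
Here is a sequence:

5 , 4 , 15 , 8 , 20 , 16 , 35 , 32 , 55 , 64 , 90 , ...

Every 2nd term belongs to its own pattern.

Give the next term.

128

Split by position mod 2 into 2 tracks.
Track A: 5, 15, 20, 35, 55, 90 (each term equals the sum of the previous two).
Track B: 4, 8, 16, 32, 64 (powers 2^2, 2^3, 2^4, …).
Position 12 falls in track B as its term 6, giving 128.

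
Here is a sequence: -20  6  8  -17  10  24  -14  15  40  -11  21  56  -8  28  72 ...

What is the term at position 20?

The terms cycle through 3 interleaved subsequences.
Track A: -20, -17, -14, -11, -8 — arithmetic, step +3.
Track B: 6, 10, 15, 21, 28 — triangular numbers starting at T_3.
Track C: 8, 24, 40, 56, 72 — adding 16 each time.
Term 20 comes from track B (its 7th entry): 45.

45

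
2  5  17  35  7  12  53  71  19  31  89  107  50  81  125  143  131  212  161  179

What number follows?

The slot pattern repeats as AABB (period 4), so there are 2 interleaved tracks.
Track A: 2, 5, 7, 12, 19, 31, 50, 81, 131, 212 — each term equals the sum of the previous two.
Track B: 17, 35, 53, 71, 89, 107, 125, 143, 161, 179 — arithmetic, step +18.
Position 21 falls in track A as its term 11, giving 343.

343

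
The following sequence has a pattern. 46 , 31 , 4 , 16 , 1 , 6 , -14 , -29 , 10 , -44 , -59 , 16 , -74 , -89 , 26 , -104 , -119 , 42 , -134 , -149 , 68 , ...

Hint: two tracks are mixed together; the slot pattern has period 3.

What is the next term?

Reading positions in blocks of 3 reveals the pattern AAB — 2 tracks woven together.
Stream A is 46, 31, 16, 1, -14, -29, -44, -59, -74, -89, -104, -119, -134, -149, which is subtracting 15 each time.
Stream B is 4, 6, 10, 16, 26, 42, 68, which is Fibonacci-style (each term is the sum of the two before it).
The 22nd slot belongs to stream A; its 15th term is -164.

-164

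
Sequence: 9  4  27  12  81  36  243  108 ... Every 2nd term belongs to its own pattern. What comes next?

729

Taking every 2nd term gives 2 separate tracks.
Stream A is 9, 27, 81, 243, which is powers 3^2, 3^3, 3^4, ….
Stream B is 4, 12, 36, 108, which is geometric with ratio 3.
Position 9 → stream A, term 5 = 729.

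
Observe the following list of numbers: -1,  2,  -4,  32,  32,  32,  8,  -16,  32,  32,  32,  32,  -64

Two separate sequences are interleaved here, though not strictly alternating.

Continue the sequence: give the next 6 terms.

128, -256, 32, 32, 32, 512

Reading positions in blocks of 6 reveals the pattern AAABBB — 2 tracks woven together.
Track A is -1, 2, -4, 8, -16, 32, -64, which is geometric with ratio -2.
Track B is 32, 32, 32, 32, 32, 32, which is the constant sequence 32.
Term 14 comes from track A (its 8th entry): 128.
Position 15 → track A, term 9 = -256.
Position 16 → track B, term 7 = 32.
The 17th slot belongs to track B; its 8th term is 32.
The 18th slot belongs to track B; its 9th term is 32.
The 19th slot belongs to track A; its 10th term is 512.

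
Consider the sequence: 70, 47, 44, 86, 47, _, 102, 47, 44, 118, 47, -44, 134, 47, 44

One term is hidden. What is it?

Split by position mod 3: positions 1, 4, 7, … form one track, and each other residue class forms its own.
Stream A: 70, 86, 102, 118, 134 (arithmetic, step +16).
Stream B: 47, 47, 47, 47, 47 (always 47).
Stream C: 44, ?, 44, -44, 44 (the oscillation 44·(−1)^(n+1)).
Filling stream C at index 2 by its rule yields -44.

-44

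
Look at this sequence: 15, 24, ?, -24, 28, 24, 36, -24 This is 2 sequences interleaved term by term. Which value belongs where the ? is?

Odd-indexed and even-indexed terms follow separate rules.
Track A: 15, ?, 28, 36 — triangular numbers n(n+1)/2 for n = 5, 6, ….
Track B: 24, -24, 24, -24 — the oscillation 24·(−1)^(n+1).
Track A's pattern makes the blank 21.

21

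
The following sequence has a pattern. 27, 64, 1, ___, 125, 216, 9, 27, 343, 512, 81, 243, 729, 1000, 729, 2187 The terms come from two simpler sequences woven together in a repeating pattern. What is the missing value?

3

Reading positions in blocks of 4 reveals the pattern AABB — 2 tracks woven together.
Track A is 27, 64, 125, 216, 343, 512, 729, 1000, which is consecutive cubes n³ from n = 3.
Track B is 1, ?, 9, 27, 81, 243, 729, 2187, which is multiplying by 3 each time.
So the missing entry in track B is 3.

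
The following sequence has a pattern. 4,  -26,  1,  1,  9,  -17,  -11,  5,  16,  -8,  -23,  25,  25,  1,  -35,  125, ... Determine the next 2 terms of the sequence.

36, 10

Split by position mod 4: positions 1, 5, 9, … form one track, and each other residue class forms its own.
Subsequence A: 4, 9, 16, 25 — consecutive squares n² from n = 2.
Subsequence B: -26, -17, -8, 1 — arithmetic with common difference +9.
Subsequence C: 1, -11, -23, -35 — subtracting 12 each time.
Subsequence D: 1, 5, 25, 125 — powers of 5.
Term 17 comes from subsequence A (its 5th entry): 36.
The 18th slot belongs to subsequence B; its 5th term is 10.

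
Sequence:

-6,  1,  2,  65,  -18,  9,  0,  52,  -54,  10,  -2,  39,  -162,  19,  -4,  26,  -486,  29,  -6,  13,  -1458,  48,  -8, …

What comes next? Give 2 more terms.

Read the sequence 4 terms at a time; column i is its own pattern.
Track A = -6, -18, -54, -162, -486, -1458: multiplying by 3 each time.
Track B = 1, 9, 10, 19, 29, 48: a Fibonacci-like recurrence a_n = a_{n-1} + a_{n-2}.
Track C = 2, 0, -2, -4, -6, -8: arithmetic, step −2.
Track D = 65, 52, 39, 26, 13: subtracting 13 each time.
Position 24 falls in track D as its term 6, giving 0.
Position 25 → track A, term 7 = -4374.

0, -4374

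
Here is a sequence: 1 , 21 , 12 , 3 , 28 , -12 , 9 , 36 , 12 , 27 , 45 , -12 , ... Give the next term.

81

Split by position mod 3 into 3 tracks.
Track A: 1, 3, 9, 27 — powers 3^0, 3^1, 3^2, ….
Track B: 21, 28, 36, 45 — triangular numbers starting at T_6.
Track C: 12, -12, 12, -12 — the oscillation 12·(−1)^(n+1).
Position 13 falls in track A as its term 5, giving 81.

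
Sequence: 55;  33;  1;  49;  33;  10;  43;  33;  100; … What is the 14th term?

Taking every 3rd term gives 3 separate tracks.
Stream A: 55, 49, 43. Arithmetic with common difference −6.
Stream B: 33, 33, 33. Constant 33.
Stream C: 1, 10, 100. Successive powers of 10.
The 14th slot belongs to stream B; its 5th term is 33.

33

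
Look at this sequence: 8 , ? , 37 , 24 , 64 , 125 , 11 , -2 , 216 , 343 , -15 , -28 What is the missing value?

27

Reading positions in blocks of 4 reveals the pattern AABB — 2 tracks woven together.
Track A: 8, ?, 64, 125, 216, 343. Perfect cubes starting at 2³.
Track B: 37, 24, 11, -2, -15, -28. Subtracting 13 each time.
So the missing entry in track A is 27.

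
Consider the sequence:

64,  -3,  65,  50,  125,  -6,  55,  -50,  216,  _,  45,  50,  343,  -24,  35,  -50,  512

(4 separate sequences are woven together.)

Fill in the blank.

-12

Split by position mod 4: positions 1, 5, 9, … form one track, and each other residue class forms its own.
Track A is 64, 125, 216, 343, 512, which is the cubes 4³, 5³, 6³, ….
Track B is -3, -6, ?, -24, which is geometric, ×2 each step.
Track C is 65, 55, 45, 35, which is linear: a_n = 75 − 10·n.
Track D is 50, -50, 50, -50, which is alternating ±50.
Track B's pattern makes the blank -12.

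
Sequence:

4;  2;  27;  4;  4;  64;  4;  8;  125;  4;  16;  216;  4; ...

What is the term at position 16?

The terms cycle through 3 interleaved subsequences.
Track A: 4, 4, 4, 4, 4 — constant 4.
Track B: 2, 4, 8, 16 — successive powers of 2.
Track C: 27, 64, 125, 216 — the cubes 3³, 4³, 5³, ….
Position 16 → track A, term 6 = 4.

4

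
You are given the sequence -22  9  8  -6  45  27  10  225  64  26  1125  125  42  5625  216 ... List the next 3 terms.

Split by position mod 3 into 3 tracks.
Track A: -22, -6, 10, 26, 42. Arithmetic, step +16.
Track B: 9, 45, 225, 1125, 5625. Geometric, ×5 each step.
Track C: 8, 27, 64, 125, 216. Perfect cubes starting at 2³.
The 16th slot belongs to track A; its 6th term is 58.
Position 17 falls in track B as its term 6, giving 28125.
Term 18 comes from track C (its 6th entry): 343.

58, 28125, 343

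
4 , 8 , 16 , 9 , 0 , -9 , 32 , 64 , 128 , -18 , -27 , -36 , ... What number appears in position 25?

16384

Positions follow the repeating pattern AAABBB; grouping by letter gives 2 tracks.
Stream A = 4, 8, 16, 32, 64, 128: powers 2^2, 2^3, 2^4, ….
Stream B = 9, 0, -9, -18, -27, -36: arithmetic, step −9.
The 25th slot belongs to stream A; its 13th term is 16384.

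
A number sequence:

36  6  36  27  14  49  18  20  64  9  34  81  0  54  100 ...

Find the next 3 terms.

The terms cycle through 3 interleaved subsequences.
Stream A = 36, 27, 18, 9, 0: linear: a_n = 45 − 9·n.
Stream B = 6, 14, 20, 34, 54: a Fibonacci-like recurrence a_n = a_{n-1} + a_{n-2}.
Stream C = 36, 49, 64, 81, 100: perfect squares starting at 6².
The 16th slot belongs to stream A; its 6th term is -9.
Position 17 → stream B, term 6 = 88.
Term 18 comes from stream C (its 6th entry): 121.

-9, 88, 121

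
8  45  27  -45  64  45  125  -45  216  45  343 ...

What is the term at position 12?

Odd-indexed and even-indexed terms follow separate rules.
Stream A: 8, 27, 64, 125, 216, 343 (perfect cubes starting at 2³).
Stream B: 45, -45, 45, -45, 45 (alternating ±45).
Position 12 → stream B, term 6 = -45.

-45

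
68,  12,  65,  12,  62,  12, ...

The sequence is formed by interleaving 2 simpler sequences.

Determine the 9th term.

The terms cycle through 2 interleaved subsequences.
Stream A: 68, 65, 62 — arithmetic, step −3.
Stream B: 12, 12, 12 — constant 12.
Position 9 falls in stream A as its term 5, giving 56.

56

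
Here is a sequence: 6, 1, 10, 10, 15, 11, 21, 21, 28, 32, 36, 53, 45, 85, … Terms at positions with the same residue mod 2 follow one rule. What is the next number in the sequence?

Odd-indexed and even-indexed terms follow separate rules.
Subsequence A: 6, 10, 15, 21, 28, 36, 45. Triangular numbers n(n+1)/2 for n = 3, 4, ….
Subsequence B: 1, 10, 11, 21, 32, 53, 85. A Fibonacci-like recurrence a_n = a_{n-1} + a_{n-2}.
Position 15 falls in subsequence A as its term 8, giving 55.

55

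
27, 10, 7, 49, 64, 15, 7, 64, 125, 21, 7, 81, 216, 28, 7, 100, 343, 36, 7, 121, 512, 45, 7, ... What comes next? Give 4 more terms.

Read the sequence 4 terms at a time; column i is its own pattern.
Track A: 27, 64, 125, 216, 343, 512. The cubes 3³, 4³, 5³, ….
Track B: 10, 15, 21, 28, 36, 45. Triangular numbers n(n+1)/2 for n = 4, 5, ….
Track C: 7, 7, 7, 7, 7, 7. Always 7.
Track D: 49, 64, 81, 100, 121. The squares 7², 8², 9², ….
Position 24 falls in track D as its term 6, giving 144.
Position 25 → track A, term 7 = 729.
The 26th slot belongs to track B; its 7th term is 55.
The 27th slot belongs to track C; its 7th term is 7.

144, 729, 55, 7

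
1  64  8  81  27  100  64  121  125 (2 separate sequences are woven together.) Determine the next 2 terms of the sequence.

Odd-indexed and even-indexed terms follow separate rules.
Subsequence A: 1, 8, 27, 64, 125 — consecutive cubes n³ from n = 1.
Subsequence B: 64, 81, 100, 121 — consecutive squares n² from n = 8.
Position 10 → subsequence B, term 5 = 144.
Position 11 falls in subsequence A as its term 6, giving 216.

144, 216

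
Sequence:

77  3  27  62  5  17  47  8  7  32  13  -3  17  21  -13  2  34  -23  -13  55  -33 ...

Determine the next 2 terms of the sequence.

Read the sequence 3 terms at a time; column i is its own pattern.
Track A = 77, 62, 47, 32, 17, 2, -13: subtracting 15 each time.
Track B = 3, 5, 8, 13, 21, 34, 55: a Fibonacci-like recurrence a_n = a_{n-1} + a_{n-2}.
Track C = 27, 17, 7, -3, -13, -23, -33: linear: a_n = 37 − 10·n.
Position 22 → track A, term 8 = -28.
Term 23 comes from track B (its 8th entry): 89.

-28, 89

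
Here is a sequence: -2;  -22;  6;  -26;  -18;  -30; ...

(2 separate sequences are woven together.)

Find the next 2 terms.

54, -34

Odd-indexed and even-indexed terms follow separate rules.
Track A: -2, 6, -18 (geometric with ratio -3).
Track B: -22, -26, -30 (arithmetic, step −4).
Position 7 → track A, term 4 = 54.
Position 8 → track B, term 4 = -34.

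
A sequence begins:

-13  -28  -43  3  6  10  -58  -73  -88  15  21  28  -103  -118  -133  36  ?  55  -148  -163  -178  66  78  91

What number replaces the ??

45

Positions follow the repeating pattern AAABBB; grouping by letter gives 2 tracks.
Stream A: -13, -28, -43, -58, -73, -88, -103, -118, -133, -148, -163, -178 — arithmetic with common difference −15.
Stream B: 3, 6, 10, 15, 21, 28, 36, ?, 55, 66, 78, 91 — triangular numbers n(n+1)/2 for n = 2, 3, ….
So the missing entry in stream B is 45.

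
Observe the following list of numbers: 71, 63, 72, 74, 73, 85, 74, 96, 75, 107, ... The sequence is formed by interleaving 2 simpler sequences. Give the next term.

76

Taking every 2nd term gives 2 separate tracks.
Track A is 71, 72, 73, 74, 75, which is arithmetic with common difference +1.
Track B is 63, 74, 85, 96, 107, which is linear: a_n = 52 + 11·n.
Position 11 falls in track A as its term 6, giving 76.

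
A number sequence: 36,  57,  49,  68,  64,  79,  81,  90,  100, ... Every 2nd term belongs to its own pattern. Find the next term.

101

Odd-indexed and even-indexed terms follow separate rules.
Subsequence A = 36, 49, 64, 81, 100: the squares 6², 7², 8², ….
Subsequence B = 57, 68, 79, 90: adding 11 each time.
Position 10 → subsequence B, term 5 = 101.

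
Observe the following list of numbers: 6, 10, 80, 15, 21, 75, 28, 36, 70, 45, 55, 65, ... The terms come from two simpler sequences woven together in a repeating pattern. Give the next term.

66

Reading positions in blocks of 3 reveals the pattern AAB — 2 tracks woven together.
Subsequence A is 6, 10, 15, 21, 28, 36, 45, 55, which is the triangular numbers T_3, T_4, ….
Subsequence B is 80, 75, 70, 65, which is arithmetic, step −5.
Position 13 → subsequence A, term 9 = 66.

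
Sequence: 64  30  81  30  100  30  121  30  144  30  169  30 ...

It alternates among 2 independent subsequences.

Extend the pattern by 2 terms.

196, 30

Odd-indexed and even-indexed terms follow separate rules.
Stream A is 64, 81, 100, 121, 144, 169, which is the squares 8², 9², 10², ….
Stream B is 30, 30, 30, 30, 30, 30, which is always 30.
Position 13 → stream A, term 7 = 196.
The 14th slot belongs to stream B; its 7th term is 30.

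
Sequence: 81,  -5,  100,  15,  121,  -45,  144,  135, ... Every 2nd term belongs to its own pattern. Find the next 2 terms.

Odd-indexed and even-indexed terms follow separate rules.
Track A: 81, 100, 121, 144. Consecutive squares n² from n = 9.
Track B: -5, 15, -45, 135. Geometric, ×-3 each step.
Term 9 comes from track A (its 5th entry): 169.
Term 10 comes from track B (its 5th entry): -405.

169, -405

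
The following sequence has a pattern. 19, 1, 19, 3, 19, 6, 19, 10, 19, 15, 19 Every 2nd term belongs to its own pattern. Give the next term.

Taking every 2nd term gives 2 separate tracks.
Track A: 19, 19, 19, 19, 19, 19 (always 19).
Track B: 1, 3, 6, 10, 15 (triangular numbers n(n+1)/2 for n = 1, 2, …).
Position 12 → track B, term 6 = 21.

21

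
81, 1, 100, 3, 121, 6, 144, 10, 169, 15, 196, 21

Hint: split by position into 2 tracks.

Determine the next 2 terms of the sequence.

Positions 1, 3, 5, … form one subsequence and positions 2, 4, 6, … form another.
Stream A: 81, 100, 121, 144, 169, 196. Consecutive squares n² from n = 9.
Stream B: 1, 3, 6, 10, 15, 21. The triangular numbers T_1, T_2, ….
Position 13 → stream A, term 7 = 225.
Position 14 falls in stream B as its term 7, giving 28.

225, 28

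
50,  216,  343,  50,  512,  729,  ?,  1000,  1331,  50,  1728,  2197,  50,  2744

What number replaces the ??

Positions follow the repeating pattern ABB; grouping by letter gives 2 tracks.
Stream A is 50, 50, ?, 50, 50, which is the constant sequence 50.
Stream B is 216, 343, 512, 729, 1000, 1331, 1728, 2197, 2744, which is consecutive cubes n³ from n = 6.
The gap is stream A's term 3; the rule gives 50.

50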